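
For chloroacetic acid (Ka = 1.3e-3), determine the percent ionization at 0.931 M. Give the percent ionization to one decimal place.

3.7%

ClCH2COOH ⇌ ClCH2COO- + H+; let x = [H+] at equilibrium.
x ≈ √(Ka·C₀) = √(1.3 × 10^-3 × 0.931) = 3.48 × 10^-2 M
Fraction ionized = 3.48 × 10^-2 / 0.931 = 0.0374 → 3.7%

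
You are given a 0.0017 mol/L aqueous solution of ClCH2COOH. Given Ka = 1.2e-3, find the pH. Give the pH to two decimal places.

ClCH2COOH ⇌ ClCH2COO- + H+
From the ICE table, Ka = [H+]²/(0.0017 − [H+]) = 1.2 × 10^-3.
The 5% rule fails; solving [H+]² + Ka·[H+] − Ka·C₀ = 0 exactly:
[H+] = [−0.0012 + √(0.0012² + 8.16e-06)]/2 = 9.49 × 10^-4 M
pH = −log[H+] = −log(9.49 × 10^-4) = 3.02

pH = 3.02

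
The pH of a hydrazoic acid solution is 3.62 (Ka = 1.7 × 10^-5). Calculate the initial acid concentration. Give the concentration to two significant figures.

[H+] = 10^(-3.62) = 2.40 × 10^-4 M = x
Ka = x²/(C₀ − x) ⇒ C₀ = x + x²/Ka
C₀ = 2.40 × 10^-4 + (2.40 × 10^-4)²/(1.7 × 10^-5) = 3.63 × 10^-3 M

C₀ = 3.6 × 10^-3 M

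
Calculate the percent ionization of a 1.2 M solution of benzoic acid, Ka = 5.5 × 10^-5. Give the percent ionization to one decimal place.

0.7%

C6H5COOH ⇌ C6H5COO- + H+; let x = [H+] at equilibrium.
x ≈ √(Ka·C₀) = √(5.5 × 10^-5 × 1.2) = 8.12 × 10^-3 M
Fraction ionized = 8.12 × 10^-3 / 1.2 = 0.0068 → 0.7%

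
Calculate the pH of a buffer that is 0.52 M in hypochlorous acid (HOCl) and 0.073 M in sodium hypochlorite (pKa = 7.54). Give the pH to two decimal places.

pH = 6.69

Henderson–Hasselbalch: pH = pKa + log([OCl-]/[HOCl]) = 7.54 + log(0.073/0.52)
pH = 7.54 + (-0.853) = 6.69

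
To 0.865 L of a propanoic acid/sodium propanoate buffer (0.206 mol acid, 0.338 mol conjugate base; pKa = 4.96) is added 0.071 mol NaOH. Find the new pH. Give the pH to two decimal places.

pH = 5.44

OH- converts CH3CH2COOH to CH3CH2COO-: CH3CH2COOH → 0.135 mol, CH3CH2COO- → 0.409 mol.
pH = pKa + log(n_CH3CH2COO-/n_CH3CH2COOH) = 4.96 + log(0.409/0.135) = 4.96 + (+0.481)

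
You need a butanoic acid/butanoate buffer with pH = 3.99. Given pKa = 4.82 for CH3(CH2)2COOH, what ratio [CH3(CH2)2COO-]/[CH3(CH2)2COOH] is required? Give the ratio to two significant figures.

ratio = 0.15

pH = pKa + log(r) ⇒ log(r) = 3.99 − 4.82 = -0.83
r = [CH3(CH2)2COO-]/[CH3(CH2)2COOH] = 10^(-0.83) = 0.148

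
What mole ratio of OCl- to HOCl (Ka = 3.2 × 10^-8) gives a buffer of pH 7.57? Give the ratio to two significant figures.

pKa = -log(3.2 × 10^-8) = 7.495
pH = pKa + log(r) ⇒ log(r) = 7.57 − 7.495 = +0.075
r = [OCl-]/[HOCl] = 10^(+0.075) = 1.19

ratio = 1.2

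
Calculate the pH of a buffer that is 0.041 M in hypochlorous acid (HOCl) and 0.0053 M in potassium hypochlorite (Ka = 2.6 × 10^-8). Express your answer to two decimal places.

pH = 6.70

pKa = −log(2.6 × 10^-8) = 7.585
Using pH = pKa + log([base]/[acid]) with [base]/[acid] = 0.0053/0.041:
pH = 7.585 + (-0.889) = 6.70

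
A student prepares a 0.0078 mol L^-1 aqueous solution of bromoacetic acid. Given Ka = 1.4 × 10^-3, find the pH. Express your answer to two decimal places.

BrCH2COOH ⇌ BrCH2COO- + H+
From the ICE table, Ka = x²/(0.0078 − x) = 1.4 × 10^-3.
x is not negligible relative to C₀; solve x² + 0.0014·x − 1.09e-05 = 0.
x = (−Ka + √(Ka² + 4·Ka·C₀))/2 = 2.68 × 10^-3 M
pH = −log(2.68 × 10^-3) = 2.57

pH = 2.57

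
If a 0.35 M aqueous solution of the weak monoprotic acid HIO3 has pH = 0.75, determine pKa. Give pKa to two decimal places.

pKa = 0.74

[H+] = 10^(-0.75) = 1.78 × 10^-1 M
At equilibrium [HA] = 0.35 − 1.78 × 10^-1 = 1.72 × 10^-1 M
Ka = [H+][A-]/[HA] = (1.78 × 10^-1)² / 1.72 × 10^-1 = 1.84 × 10^-1
pKa = -log(1.84 × 10^-1) = 0.74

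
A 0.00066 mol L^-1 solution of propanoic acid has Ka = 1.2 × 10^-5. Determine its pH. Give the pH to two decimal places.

pH = 4.08

CH3CH2COOH ⇌ CH3CH2COO- + H+
Let x = [H+] at equilibrium. Ka = x²/(0.00066 − x).
The 5% rule fails; solving x² + Ka·x − Ka·C₀ = 0 exactly:
x = [−1.2e-05 + √(1.2e-05² + 3.17e-08)]/2 = 8.32 × 10^-5 M
pH = −log[H+] = −log(8.32 × 10^-5) = 4.08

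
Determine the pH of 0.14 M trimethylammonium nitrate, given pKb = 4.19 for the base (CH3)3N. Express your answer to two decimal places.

pH = 5.33

(CH3)3NH+ is the conjugate acid of the weak base (CH3)3N.
Kb = 10^(−4.19) = 6.46 × 10^-5
Ka = Kw/Kb = 1.0×10^-14 / 6.46 × 10^-5 = 1.55 × 10^-10
Let x = [H+] at equilibrium. Ka = x²/(0.14 − x).
Assume x ≪ 0.14: x ≈ √(1.55 × 10^-10 × 0.14) = 4.66 × 10^-6 M
Check: 0.0033% ionized — well under 5%, approximation valid.
pH = −log(4.66 × 10^-6) = 5.33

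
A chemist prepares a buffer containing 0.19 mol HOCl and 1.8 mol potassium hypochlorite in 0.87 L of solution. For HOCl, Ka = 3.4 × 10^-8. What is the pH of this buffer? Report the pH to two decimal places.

pH = 8.45

pKa = −log(3.4 × 10^-8) = 7.469
Henderson–Hasselbalch: pH = pKa + log([OCl-]/[HOCl]) = 7.469 + log(1.8/0.19)
pH = 7.469 + (+0.977) = 8.45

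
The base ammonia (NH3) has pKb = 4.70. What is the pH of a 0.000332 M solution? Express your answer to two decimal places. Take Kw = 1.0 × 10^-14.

NH3 + H2O ⇌ NH4+ + OH-
Kb = 10^(−4.70) = 2.00 × 10^-5
Kb = x²/(0.000332 − x) = 2.00 × 10^-5
x is not negligible relative to C₀; solve x² + 2e-05·x − 6.64e-09 = 0.
x = (−Kb + √(Kb² + 4·Kb·C₀))/2 = 7.21 × 10^-5 M
pOH = 4.14, so pH = 14.00 − pOH = 9.86

pH = 9.86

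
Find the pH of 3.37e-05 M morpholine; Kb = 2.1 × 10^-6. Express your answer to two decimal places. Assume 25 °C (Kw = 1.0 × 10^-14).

pH = 8.87

C4H8ONH + H2O ⇌ C4H8ONH2+ + OH-
From the ICE table, Kb = [OH-]²/(3.37e-05 − [OH-]) = 2.1 × 10^-6.
Here C₀/Kb ≈ 16, so the small-[OH-] approximation fails. Use the quadratic:
[OH-] = (−Kb + √(Kb² + 4·Kb·C₀))/2 = 7.43 × 10^-6 M
pOH = 5.13, so pH = 14.00 − pOH = 8.87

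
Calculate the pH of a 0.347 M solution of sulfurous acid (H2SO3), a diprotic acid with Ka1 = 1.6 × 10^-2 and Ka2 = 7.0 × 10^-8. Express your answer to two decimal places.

Ka1 ≫ Ka2, so treat the first dissociation as the only significant source of H+.
Ka1 = x²/(0.347 − x) = 1.6 × 10^-2
Solving the quadratic: x = (−Ka1 + √(Ka1² + 4·Ka1·C₀))/2 = 6.69 × 10^-2 M
pH = −log(6.69 × 10^-2) = 1.17

pH = 1.17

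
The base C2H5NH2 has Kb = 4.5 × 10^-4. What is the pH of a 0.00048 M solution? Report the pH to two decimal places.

C2H5NH2 + H2O ⇌ C2H5NH3+ + OH-
Kb = x²/(0.00048 − x) = 4.5 × 10^-4
Here C₀/Kb ≈ 1.07, so the small-x approximation fails. Use the quadratic:
x = (−Kb + √(Kb² + 4·Kb·C₀))/2 = 2.91 × 10^-4 M
pOH = 3.54, so pH = 14.00 − pOH = 10.46

pH = 10.46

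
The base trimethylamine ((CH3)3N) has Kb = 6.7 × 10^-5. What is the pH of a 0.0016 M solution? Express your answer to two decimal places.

(CH3)3N + H2O ⇌ (CH3)3NH+ + OH-
Kb = [OH-]²/(0.0016 − [OH-]) = 6.7 × 10^-5
[OH-] is not negligible relative to C₀; solve [OH-]² + 6.7e-05·[OH-] − 1.07e-07 = 0.
[OH-] = (−Kb + √(Kb² + 4·Kb·C₀))/2 = 2.96 × 10^-4 M
pOH = 3.53, so pH = 14.00 − pOH = 10.47

pH = 10.47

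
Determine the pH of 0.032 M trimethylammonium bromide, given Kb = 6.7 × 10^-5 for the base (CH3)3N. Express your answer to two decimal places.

pH = 5.66

(CH3)3NH+ is the conjugate acid of the weak base (CH3)3N.
Ka = Kw/Kb = 1.0×10^-14 / 6.7 × 10^-5 = 1.49 × 10^-10
Let x = [H+] at equilibrium. Ka = x²/(0.032 − x).
Since Ka ≪ C₀, x ≈ √(Ka·C₀) = 2.18 × 10^-6 M.
Check: 0.0068% ionized — well under 5%, approximation valid.
pH = −log[H+] = −log(2.18 × 10^-6) = 5.66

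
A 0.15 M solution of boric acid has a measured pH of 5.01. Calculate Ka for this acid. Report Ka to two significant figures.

Ka = 6.4 × 10^-10

[H+] = 10^(-5.01) = 9.77 × 10^-6 M
At equilibrium [HA] = 0.15 − 9.77 × 10^-6 = 1.50 × 10^-1 M
Ka = [H+][A-]/[HA] = (9.77 × 10^-6)² / 1.50 × 10^-1 = 6.4 × 10^-10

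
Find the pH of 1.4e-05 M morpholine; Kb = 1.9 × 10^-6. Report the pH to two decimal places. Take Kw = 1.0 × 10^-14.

C4H8ONH + H2O ⇌ C4H8ONH2+ + OH-
Kb = [OH-]²/(1.4e-05 − [OH-]) = 1.9 × 10^-6
The 5% rule fails; solving [OH-]² + Kb·[OH-] − Kb·C₀ = 0 exactly:
[OH-] = (−Kb + √(Kb² + 4·Kb·C₀))/2 = 4.29 × 10^-6 M
pOH = −log(4.29 × 10^-6) = 5.37; pH = 14.00 − 5.37 = 8.63

pH = 8.63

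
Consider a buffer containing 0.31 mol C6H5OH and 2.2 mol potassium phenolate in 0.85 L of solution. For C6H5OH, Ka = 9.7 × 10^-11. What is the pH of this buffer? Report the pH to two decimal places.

pKa = −log(9.7 × 10^-11) = 10.013
pH = pKa + log([A⁻]/[HA]) = 10.013 + log(2.2/0.31)
pH = 10.013 + (+0.851) = 10.86

pH = 10.86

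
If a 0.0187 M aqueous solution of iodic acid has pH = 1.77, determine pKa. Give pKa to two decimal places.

pKa = 0.77

[H+] = 10^(-1.77) = 1.70 × 10^-2 M
At equilibrium [HA] = 0.0187 − 1.70 × 10^-2 = 1.70 × 10^-3 M
Ka = [H+][A-]/[HA] = (1.70 × 10^-2)² / 1.70 × 10^-3 = 1.70 × 10^-1
pKa = -log(1.70 × 10^-1) = 0.77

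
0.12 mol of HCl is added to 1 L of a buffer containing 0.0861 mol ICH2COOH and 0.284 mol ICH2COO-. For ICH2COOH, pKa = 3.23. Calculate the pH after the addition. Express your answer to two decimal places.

pH = 3.13

Added H+ converts ICH2COO- to ICH2COOH: ICH2COOH → 0.206 mol, ICH2COO- → 0.164 mol.
pH = pKa + log(n_ICH2COO-/n_ICH2COOH) = 3.23 + log(0.164/0.206) = 3.23 + (-0.099)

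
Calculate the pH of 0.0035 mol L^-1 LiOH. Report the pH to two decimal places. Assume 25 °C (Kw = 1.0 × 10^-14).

LiOH is a strong base; [OH-] = 0.0035 M.
pOH = -log(0.0035) = 2.46
pH = 14.00 - 2.46 = 11.54

pH = 11.54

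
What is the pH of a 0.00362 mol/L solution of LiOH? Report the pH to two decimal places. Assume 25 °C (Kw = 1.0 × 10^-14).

pH = 11.56

LiOH is a strong base; [OH-] = 0.00362 M.
pOH = -log(0.00362) = 2.44
pH = 14.00 - 2.44 = 11.56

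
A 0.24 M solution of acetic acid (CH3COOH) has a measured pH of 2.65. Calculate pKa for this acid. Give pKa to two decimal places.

pKa = 4.68

[H+] = 10^(-2.65) = 2.24 × 10^-3 M
At equilibrium [HA] = 0.24 − 2.24 × 10^-3 = 2.38 × 10^-1 M
Ka = [H+][A-]/[HA] = (2.24 × 10^-3)² / 2.38 × 10^-1 = 2.11 × 10^-5
pKa = -log(2.11 × 10^-5) = 4.68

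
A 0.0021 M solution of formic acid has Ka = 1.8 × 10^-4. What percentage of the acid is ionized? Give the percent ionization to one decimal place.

HCOOH ⇌ HCOO- + H+; let x = [H+] at equilibrium.
Solve x² + 0.00018x − 3.78e-07 = 0 → x = 5.31 × 10^-4 M
% ionization = x/C₀ × 100% = 5.31 × 10^-4/0.0021 × 100% = 25.3%

25.3%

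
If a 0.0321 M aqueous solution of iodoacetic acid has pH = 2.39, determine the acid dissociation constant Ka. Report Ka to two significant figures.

[H+] = 10^(-2.39) = 4.07 × 10^-3 M
At equilibrium [HA] = 0.0321 − 4.07 × 10^-3 = 2.80 × 10^-2 M
Ka = [H+][A-]/[HA] = (4.07 × 10^-3)² / 2.80 × 10^-2 = 5.9 × 10^-4

Ka = 5.9 × 10^-4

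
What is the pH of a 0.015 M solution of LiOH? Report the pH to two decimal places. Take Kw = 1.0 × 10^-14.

LiOH is a strong base; [OH-] = 0.015 M.
pOH = -log(0.015) = 1.82
pH = 14.00 - 1.82 = 12.18

pH = 12.18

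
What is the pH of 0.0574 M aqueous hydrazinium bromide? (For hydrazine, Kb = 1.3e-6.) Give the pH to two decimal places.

N2H5+ is the conjugate acid of the weak base N2H4.
Ka = Kw/Kb = 1.0×10^-14 / 1.3 × 10^-6 = 7.69 × 10^-9
From the ICE table, Ka = x²/(0.0574 − x) = 7.69 × 10^-9.
Assume x ≪ 0.0574: x ≈ √(7.69 × 10^-9 × 0.0574) = 2.10 × 10^-5 M
(x/C₀ = 0.037% < 5%, so the approximation holds.)
pH = −log[H+] = −log(2.10 × 10^-5) = 4.68

pH = 4.68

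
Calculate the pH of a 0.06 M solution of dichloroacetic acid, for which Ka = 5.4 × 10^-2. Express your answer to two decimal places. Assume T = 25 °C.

pH = 1.44

Cl2CHCOOH ⇌ Cl2CHCOO- + H+
From the ICE table, Ka = [H+]²/(0.06 − [H+]) = 5.4 × 10^-2.
Here C₀/Ka ≈ 1.11, so the small-[H+] approximation fails. Use the quadratic:
[H+] = [−0.054 + √(0.054² + 0.013)]/2 = 3.60 × 10^-2 M
pH = −log[H+] = −log(3.60 × 10^-2) = 1.44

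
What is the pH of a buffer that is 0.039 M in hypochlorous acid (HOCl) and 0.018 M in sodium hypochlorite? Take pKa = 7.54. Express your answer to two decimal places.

pH = 7.20

pH = pKa + log([A⁻]/[HA]) = 7.54 + log(0.018/0.039)
pH = 7.54 + (-0.336) = 7.20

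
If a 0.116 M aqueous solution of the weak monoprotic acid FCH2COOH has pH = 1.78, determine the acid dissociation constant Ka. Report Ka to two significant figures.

Ka = 2.8 × 10^-3

[H+] = 10^(-1.78) = 1.66 × 10^-2 M
At equilibrium [HA] = 0.116 − 1.66 × 10^-2 = 9.94 × 10^-2 M
Ka = [H+][A-]/[HA] = (1.66 × 10^-2)² / 9.94 × 10^-2 = 2.8 × 10^-3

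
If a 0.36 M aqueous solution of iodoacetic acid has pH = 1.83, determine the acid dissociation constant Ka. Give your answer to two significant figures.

Ka = 6.3 × 10^-4

[H+] = 10^(-1.83) = 1.48 × 10^-2 M
At equilibrium [HA] = 0.36 − 1.48 × 10^-2 = 3.45 × 10^-1 M
Ka = [H+][A-]/[HA] = (1.48 × 10^-2)² / 3.45 × 10^-1 = 6.3 × 10^-4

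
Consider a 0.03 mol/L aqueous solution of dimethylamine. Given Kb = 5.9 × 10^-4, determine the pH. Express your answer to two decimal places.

(CH3)2NH + H2O ⇌ (CH3)2NH2+ + OH-
From the ICE table, Kb = [OH-]²/(0.03 − [OH-]) = 5.9 × 10^-4.
[OH-] is not negligible relative to C₀; solve [OH-]² + 0.00059·[OH-] − 1.77e-05 = 0.
[OH-] = [−0.00059 + √(0.00059² + 7.08e-05)]/2 = 3.92 × 10^-3 M
pOH = 2.41, so pH = 14.00 − pOH = 11.59

pH = 11.59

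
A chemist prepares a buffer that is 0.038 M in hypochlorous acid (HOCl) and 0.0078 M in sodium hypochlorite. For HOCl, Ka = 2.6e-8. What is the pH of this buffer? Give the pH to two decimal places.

pH = 6.90

pKa = −log(2.6 × 10^-8) = 7.585
pH = pKa + log([A⁻]/[HA]) = 7.585 + log(0.0078/0.038)
pH = 7.585 + (-0.688) = 6.90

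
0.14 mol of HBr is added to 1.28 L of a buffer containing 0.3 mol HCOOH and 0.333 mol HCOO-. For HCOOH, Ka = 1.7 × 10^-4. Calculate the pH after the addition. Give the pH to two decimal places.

pH = 3.41

Added H+ converts HCOO- to HCOOH: HCOOH → 0.44 mol, HCOO- → 0.193 mol.
pKa = −log(1.7 × 10^-4) = 3.770
pH = pKa + log(n_HCOO-/n_HCOOH) = 3.770 + log(0.193/0.44) = 3.770 + (-0.358)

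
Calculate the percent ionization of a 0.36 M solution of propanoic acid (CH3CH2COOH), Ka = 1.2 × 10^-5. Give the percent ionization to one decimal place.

CH3CH2COOH ⇌ CH3CH2COO- + H+; let x = [H+] at equilibrium.
x ≈ √(Ka·C₀) = √(1.2 × 10^-5 × 0.36) = 2.08 × 10^-3 M
% ionization = x/C₀ × 100% = 2.08 × 10^-3/0.36 × 100% = 0.6%

0.6%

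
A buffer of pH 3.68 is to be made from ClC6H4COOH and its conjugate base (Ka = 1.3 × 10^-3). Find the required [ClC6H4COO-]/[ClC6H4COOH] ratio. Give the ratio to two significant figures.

ratio = 6.2

pKa = -log(1.3 × 10^-3) = 2.886
pH = pKa + log(r) ⇒ log(r) = 3.68 − 2.886 = +0.794
r = [ClC6H4COO-]/[ClC6H4COOH] = 10^(+0.794) = 6.22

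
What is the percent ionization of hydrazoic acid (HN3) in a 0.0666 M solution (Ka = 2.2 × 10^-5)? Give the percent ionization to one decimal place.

1.8%

HN3 ⇌ N3- + H+; let x = [H+] at equilibrium.
x ≈ √(Ka·C₀) = √(2.2 × 10^-5 × 0.0666) = 1.21 × 10^-3 M
% ionization = x/C₀ × 100% = 1.21 × 10^-3/0.0666 × 100% = 1.8%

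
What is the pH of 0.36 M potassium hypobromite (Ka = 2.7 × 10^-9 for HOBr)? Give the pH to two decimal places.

OBr- is the conjugate base of the weak acid HOBr.
Kb = Kw/Ka = 1.0×10^-14 / 2.7 × 10^-9 = 3.70 × 10^-6
Kb = [OH-]²/(0.36 − [OH-]) = 3.70 × 10^-6
Since Kb ≪ C₀, [OH-] ≈ √(Kb·C₀) = 1.15 × 10^-3 M.
pOH = −log(1.15 × 10^-3) = 2.94; pH = 14.00 − 2.94 = 11.06

pH = 11.06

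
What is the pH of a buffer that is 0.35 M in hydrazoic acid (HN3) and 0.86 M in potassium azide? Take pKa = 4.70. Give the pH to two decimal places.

pH = 5.09

pH = pKa + log([A⁻]/[HA]) = 4.70 + log(0.86/0.35)
pH = 4.70 + (+0.390) = 5.09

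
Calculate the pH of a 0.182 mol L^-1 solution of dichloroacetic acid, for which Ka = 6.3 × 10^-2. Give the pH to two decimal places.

Cl2CHCOOH ⇌ Cl2CHCOO- + H+
From the ICE table, Ka = x²/(0.182 − x) = 6.3 × 10^-2.
x is not negligible relative to C₀; solve x² + 0.063·x − 0.0115 = 0.
x = [−0.063 + √(0.063² + 0.0459)]/2 = 8.01 × 10^-2 M
pH = −log(8.01 × 10^-2) = 1.10

pH = 1.10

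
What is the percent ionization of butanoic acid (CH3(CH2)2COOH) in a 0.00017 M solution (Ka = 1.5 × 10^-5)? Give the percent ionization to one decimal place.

25.6%

CH3(CH2)2COOH ⇌ CH3(CH2)2COO- + H+; let x = [H+] at equilibrium.
Solve x² + 1.5e-05x − 2.55e-09 = 0 → x = 4.36 × 10^-5 M
Fraction ionized = 4.36 × 10^-5 / 0.00017 = 0.2565 → 25.6%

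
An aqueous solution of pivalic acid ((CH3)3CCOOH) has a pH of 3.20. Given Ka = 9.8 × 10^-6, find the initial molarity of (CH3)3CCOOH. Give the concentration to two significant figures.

[H+] = 10^(-3.20) = 6.31 × 10^-4 M = x
Ka = x²/(C₀ − x) ⇒ C₀ = x + x²/Ka
C₀ = 6.31 × 10^-4 + (6.31 × 10^-4)²/(9.8 × 10^-6) = 4.13 × 10^-2 M

C₀ = 4.1 × 10^-2 M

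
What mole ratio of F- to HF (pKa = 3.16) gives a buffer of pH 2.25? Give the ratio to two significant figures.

pH = pKa + log(r) ⇒ log(r) = 2.25 − 3.16 = -0.91
r = [F-]/[HF] = 10^(-0.91) = 0.123

ratio = 0.12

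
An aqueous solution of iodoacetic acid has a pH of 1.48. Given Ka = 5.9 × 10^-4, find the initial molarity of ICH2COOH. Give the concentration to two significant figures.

[H+] = 10^(-1.48) = 3.31 × 10^-2 M = x
Ka = x²/(C₀ − x) ⇒ C₀ = x + x²/Ka
C₀ = 3.31 × 10^-2 + (3.31 × 10^-2)²/(5.9 × 10^-4) = 1.89 M

C₀ = 1.9 M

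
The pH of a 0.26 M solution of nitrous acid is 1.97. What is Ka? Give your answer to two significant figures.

[H+] = 10^(-1.97) = 1.07 × 10^-2 M
At equilibrium [HA] = 0.26 − 1.07 × 10^-2 = 2.49 × 10^-1 M
Ka = [H+][A-]/[HA] = (1.07 × 10^-2)² / 2.49 × 10^-1 = 4.6 × 10^-4

Ka = 4.6 × 10^-4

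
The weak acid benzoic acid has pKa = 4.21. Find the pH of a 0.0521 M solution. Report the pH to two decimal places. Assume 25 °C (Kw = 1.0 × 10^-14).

pH = 2.75

C6H5COOH ⇌ C6H5COO- + H+
Ka = 10^(−4.21) = 6.17 × 10^-5
Ka = [H+]²/(0.0521 − [H+]) = 6.17 × 10^-5
Since Ka ≪ C₀, [H+] ≈ √(Ka·C₀) = 1.79 × 10^-3 M.
pH = −log[H+] = −log(1.79 × 10^-3) = 2.75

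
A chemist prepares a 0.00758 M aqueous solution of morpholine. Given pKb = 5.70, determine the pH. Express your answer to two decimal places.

C4H8ONH + H2O ⇌ C4H8ONH2+ + OH-
Kb = 10^(−5.70) = 2.00 × 10^-6
From the ICE table, Kb = x²/(0.00758 − x) = 2.00 × 10^-6.
Neglecting x in the denominator: x = √(2.00 × 10^-6 × 0.00758) = 1.23 × 10^-4 M
(x/C₀ = 1.6% < 5%, so the approximation holds.)
pOH = 3.91, so pH = 14.00 − pOH = 10.09

pH = 10.09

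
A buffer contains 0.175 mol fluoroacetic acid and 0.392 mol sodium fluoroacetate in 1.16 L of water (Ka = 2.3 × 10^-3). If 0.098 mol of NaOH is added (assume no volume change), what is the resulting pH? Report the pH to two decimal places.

OH- converts FCH2COOH to FCH2COO-: FCH2COOH → 0.077 mol, FCH2COO- → 0.49 mol.
pKa = −log(2.3 × 10^-3) = 2.638
Henderson–Hasselbalch with mole ratio 0.49/0.077: pH = 2.638 + (+0.804)

pH = 3.44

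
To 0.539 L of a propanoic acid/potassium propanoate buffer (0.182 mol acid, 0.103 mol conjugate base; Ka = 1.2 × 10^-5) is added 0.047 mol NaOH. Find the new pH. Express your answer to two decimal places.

pH = 4.97

After neutralization: n(CH3CH2COOH) = 0.135 mol, n(CH3CH2COO-) = 0.15 mol.
pKa = −log(1.2 × 10^-5) = 4.921
Henderson–Hasselbalch with mole ratio 0.15/0.135: pH = 4.921 + (+0.046)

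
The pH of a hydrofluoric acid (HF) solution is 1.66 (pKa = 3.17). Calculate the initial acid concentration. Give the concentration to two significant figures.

[H+] = 10^(-1.66) = 2.19 × 10^-2 M = x
Ka = 10^(−3.17) = 6.76 × 10^-4
Ka = x²/(C₀ − x) ⇒ C₀ = x + x²/Ka
C₀ = 2.19 × 10^-2 + (2.19 × 10^-2)²/(6.76 × 10^-4) = 7.31 × 10^-1 M

C₀ = 7.3 × 10^-1 M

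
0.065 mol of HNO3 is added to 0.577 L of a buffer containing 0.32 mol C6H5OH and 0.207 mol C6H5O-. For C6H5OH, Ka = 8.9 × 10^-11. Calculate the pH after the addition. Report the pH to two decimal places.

pH = 9.62

After neutralization: n(C6H5OH) = 0.385 mol, n(C6H5O-) = 0.142 mol.
pKa = −log(8.9 × 10^-11) = 10.051
pH = pKa + log(n_C6H5O-/n_C6H5OH) = 10.051 + log(0.142/0.385) = 10.051 + (-0.433)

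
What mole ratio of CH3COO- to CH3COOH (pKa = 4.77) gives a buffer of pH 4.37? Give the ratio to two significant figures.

ratio = 0.40

pH = pKa + log(r) ⇒ log(r) = 4.37 − 4.77 = -0.40
r = [CH3COO-]/[CH3COOH] = 10^(-0.40) = 0.398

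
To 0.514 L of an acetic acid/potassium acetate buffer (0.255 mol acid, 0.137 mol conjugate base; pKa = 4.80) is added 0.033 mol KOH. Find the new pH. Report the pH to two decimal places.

pH = 4.68

OH- converts CH3COOH to CH3COO-: CH3COOH → 0.222 mol, CH3COO- → 0.17 mol.
pH = pKa + log(n_CH3COO-/n_CH3COOH) = 4.80 + log(0.17/0.222) = 4.80 + (-0.116)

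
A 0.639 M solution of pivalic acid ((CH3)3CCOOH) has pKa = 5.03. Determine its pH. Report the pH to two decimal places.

pH = 2.61

(CH3)3CCOOH ⇌ (CH3)3CCOO- + H+
Ka = 10^(−5.03) = 9.33 × 10^-6
From the ICE table, Ka = x²/(0.639 − x) = 9.33 × 10^-6.
Neglecting x in the denominator: x = √(9.33 × 10^-6 × 0.639) = 2.44 × 10^-3 M
pH = −log(2.44 × 10^-3) = 2.61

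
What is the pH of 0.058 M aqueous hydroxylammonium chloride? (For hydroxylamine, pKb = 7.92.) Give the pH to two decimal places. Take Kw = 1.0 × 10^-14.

pH = 3.66

NH3OH+ is the conjugate acid of the weak base NH2OH.
Kb = 10^(−7.92) = 1.20 × 10^-8
Ka = Kw/Kb = 1.0×10^-14 / 1.20 × 10^-8 = 8.33 × 10^-7
Ka = x²/(0.058 − x) = 8.33 × 10^-7
Assume x ≪ 0.058: x ≈ √(8.33 × 10^-7 × 0.058) = 2.20 × 10^-4 M
Check: 0.38% ionized — well under 5%, approximation valid.
pH = −log[H+] = −log(2.20 × 10^-4) = 3.66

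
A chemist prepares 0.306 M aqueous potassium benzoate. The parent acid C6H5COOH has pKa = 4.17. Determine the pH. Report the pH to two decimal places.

C6H5COO- is the conjugate base of the weak acid C6H5COOH.
Ka = 10^(−4.17) = 6.76 × 10^-5
Kb = Kw/Ka = 1.0×10^-14 / 6.76 × 10^-5 = 1.48 × 10^-10
Kb = x²/(0.306 − x) = 1.48 × 10^-10
Neglecting x in the denominator: x = √(1.48 × 10^-10 × 0.306) = 6.73 × 10^-6 M
pOH = −log(6.73 × 10^-6) = 5.17; pH = 14.00 − 5.17 = 8.83

pH = 8.83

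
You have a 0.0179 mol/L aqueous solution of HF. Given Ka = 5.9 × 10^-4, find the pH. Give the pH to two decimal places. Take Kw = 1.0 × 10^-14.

HF ⇌ F- + H+
Ka = [H+]²/(0.0179 − [H+]) = 5.9 × 10^-4
The 5% rule fails; solving [H+]² + Ka·[H+] − Ka·C₀ = 0 exactly:
[H+] = (−Ka + √(Ka² + 4·Ka·C₀))/2 = 2.97 × 10^-3 M
pH = −log(2.97 × 10^-3) = 2.53

pH = 2.53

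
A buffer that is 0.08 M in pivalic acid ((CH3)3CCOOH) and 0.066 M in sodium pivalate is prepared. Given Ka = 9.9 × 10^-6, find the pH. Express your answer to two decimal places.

pKa = −log(9.9 × 10^-6) = 5.004
pH = pKa + log([A⁻]/[HA]) = 5.004 + log(0.066/0.08)
pH = 5.004 + (-0.084) = 4.92

pH = 4.92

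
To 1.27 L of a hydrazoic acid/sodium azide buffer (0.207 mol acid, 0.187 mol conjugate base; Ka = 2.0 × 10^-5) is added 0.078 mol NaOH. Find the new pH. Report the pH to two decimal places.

After neutralization: n(HN3) = 0.129 mol, n(N3-) = 0.265 mol.
pKa = −log(2.0 × 10^-5) = 4.699
pH = pKa + log([A⁻]/[HA]) = 4.699 + log(0.265/0.129) = 4.699 +0.313

pH = 5.01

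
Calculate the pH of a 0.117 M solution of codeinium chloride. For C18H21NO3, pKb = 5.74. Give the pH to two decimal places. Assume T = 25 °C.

pH = 4.60

C18H22NO3+ is the conjugate acid of the weak base C18H21NO3.
Kb = 10^(−5.74) = 1.82 × 10^-6
Ka = Kw/Kb = 1.0×10^-14 / 1.82 × 10^-6 = 5.49 × 10^-9
From the ICE table, Ka = [H+]²/(0.117 − [H+]) = 5.49 × 10^-9.
Neglecting [H+] in the denominator: [H+] = √(5.49 × 10^-9 × 0.117) = 2.53 × 10^-5 M
pH = −log(2.53 × 10^-5) = 4.60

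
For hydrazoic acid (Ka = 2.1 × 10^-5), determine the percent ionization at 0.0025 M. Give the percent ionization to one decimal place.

8.8%

HN3 ⇌ N3- + H+; let x = [H+] at equilibrium.
Ka = x²/(C₀ − x); solving the quadratic gives x = 2.19 × 10^-4 M.
Fraction ionized = 2.19 × 10^-4 / 0.0025 = 0.0876 → 8.8%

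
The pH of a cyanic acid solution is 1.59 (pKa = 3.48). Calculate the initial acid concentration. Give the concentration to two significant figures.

[H+] = 10^(-1.59) = 2.57 × 10^-2 M = x
Ka = 10^(−3.48) = 3.31 × 10^-4
Ka = x²/(C₀ − x) ⇒ C₀ = x + x²/Ka
C₀ = 2.57 × 10^-2 + (2.57 × 10^-2)²/(3.31 × 10^-4) = 2.02 M

C₀ = 2.0 M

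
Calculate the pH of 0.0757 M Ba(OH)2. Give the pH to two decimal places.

Ba(OH)2 is a strong base (each formula unit releases 2 OH-); [OH-] = 0.151 M.
pOH = -log(0.151) = 0.82
pH = 14.00 - 0.82 = 13.18

pH = 13.18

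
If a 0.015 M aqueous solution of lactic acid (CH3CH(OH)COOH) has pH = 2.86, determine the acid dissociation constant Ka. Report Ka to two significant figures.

[H+] = 10^(-2.86) = 1.38 × 10^-3 M
At equilibrium [HA] = 0.015 − 1.38 × 10^-3 = 1.36 × 10^-2 M
Ka = [H+][A-]/[HA] = (1.38 × 10^-3)² / 1.36 × 10^-2 = 1.4 × 10^-4

Ka = 1.4 × 10^-4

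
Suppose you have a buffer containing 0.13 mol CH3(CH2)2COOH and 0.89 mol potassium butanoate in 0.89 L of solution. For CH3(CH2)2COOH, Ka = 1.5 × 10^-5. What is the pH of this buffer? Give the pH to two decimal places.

pH = 5.66

pKa = −log(1.5 × 10^-5) = 4.824
Henderson–Hasselbalch: pH = pKa + log([CH3(CH2)2COO-]/[CH3(CH2)2COOH]) = 4.824 + log(0.89/0.13)
pH = 4.824 + (+0.835) = 5.66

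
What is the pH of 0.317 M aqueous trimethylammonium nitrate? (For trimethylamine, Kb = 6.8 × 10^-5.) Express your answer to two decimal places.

pH = 5.17

(CH3)3NH+ is the conjugate acid of the weak base (CH3)3N.
Ka = Kw/Kb = 1.0×10^-14 / 6.8 × 10^-5 = 1.47 × 10^-10
Ka = [H+]²/(0.317 − [H+]) = 1.47 × 10^-10
Since Ka ≪ C₀, [H+] ≈ √(Ka·C₀) = 6.83 × 10^-6 M.
([H+]/C₀ = 0.0022% < 5%, so the approximation holds.)
pH = −log(6.83 × 10^-6) = 5.17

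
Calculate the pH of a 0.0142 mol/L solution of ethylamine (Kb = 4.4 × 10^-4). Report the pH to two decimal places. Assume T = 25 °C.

C2H5NH2 + H2O ⇌ C2H5NH3+ + OH-
Kb = [OH-]²/(0.0142 − [OH-]) = 4.4 × 10^-4
The 5% rule fails; solving [OH-]² + Kb·[OH-] − Kb·C₀ = 0 exactly:
[OH-] = [−0.00044 + √(0.00044² + 2.5e-05)]/2 = 2.29 × 10^-3 M
pOH = 2.64, so pH = 14.00 − pOH = 11.36

pH = 11.36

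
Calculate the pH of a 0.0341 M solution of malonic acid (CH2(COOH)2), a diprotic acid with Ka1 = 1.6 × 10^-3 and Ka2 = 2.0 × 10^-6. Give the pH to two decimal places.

Ka1 ≫ Ka2, so treat the first dissociation as the only significant source of H+.
Ka1 = x²/(0.0341 − x) = 1.6 × 10^-3
Solving the quadratic: x = (−Ka1 + √(Ka1² + 4·Ka1·C₀))/2 = 6.63 × 10^-3 M
pH = −log(6.63 × 10^-3) = 2.18

pH = 2.18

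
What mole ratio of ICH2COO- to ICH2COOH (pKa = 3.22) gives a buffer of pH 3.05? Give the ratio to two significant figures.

pH = pKa + log(r) ⇒ log(r) = 3.05 − 3.22 = -0.17
r = [ICH2COO-]/[ICH2COOH] = 10^(-0.17) = 0.676

ratio = 0.68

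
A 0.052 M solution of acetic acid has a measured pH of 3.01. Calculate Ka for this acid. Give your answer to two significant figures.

Ka = 1.9 × 10^-5

[H+] = 10^(-3.01) = 9.77 × 10^-4 M
At equilibrium [HA] = 0.052 − 9.77 × 10^-4 = 5.10 × 10^-2 M
Ka = [H+][A-]/[HA] = (9.77 × 10^-4)² / 5.10 × 10^-2 = 1.9 × 10^-5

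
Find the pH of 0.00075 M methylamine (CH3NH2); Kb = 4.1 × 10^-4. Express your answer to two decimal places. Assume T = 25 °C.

pH = 10.59

CH3NH2 + H2O ⇌ CH3NH3+ + OH-
Kb = x²/(0.00075 − x) = 4.1 × 10^-4
x is not negligible relative to C₀; solve x² + 0.00041·x − 3.08e-07 = 0.
x = [−0.00041 + √(0.00041² + 1.23e-06)]/2 = 3.86 × 10^-4 M
pOH = −log(3.86 × 10^-4) = 3.41; pH = 14.00 − 3.41 = 10.59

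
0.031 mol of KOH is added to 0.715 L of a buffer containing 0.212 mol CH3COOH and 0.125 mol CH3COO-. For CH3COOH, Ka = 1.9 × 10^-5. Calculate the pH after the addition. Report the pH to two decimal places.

After neutralization: n(CH3COOH) = 0.181 mol, n(CH3COO-) = 0.156 mol.
pKa = −log(1.9 × 10^-5) = 4.721
Henderson–Hasselbalch with mole ratio 0.156/0.181: pH = 4.721 + (-0.065)

pH = 4.66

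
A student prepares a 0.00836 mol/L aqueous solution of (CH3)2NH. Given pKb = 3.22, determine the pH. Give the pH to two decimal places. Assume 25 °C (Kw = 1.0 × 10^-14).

pH = 11.29

(CH3)2NH + H2O ⇌ (CH3)2NH2+ + OH-
Kb = 10^(−3.22) = 6.03 × 10^-4
Kb = [OH-]²/(0.00836 − [OH-]) = 6.03 × 10^-4
Here C₀/Kb ≈ 13.9, so the small-[OH-] approximation fails. Use the quadratic:
[OH-] = (−Kb + √(Kb² + 4·Kb·C₀))/2 = 1.96 × 10^-3 M
pOH = 2.71, so pH = 14.00 − pOH = 11.29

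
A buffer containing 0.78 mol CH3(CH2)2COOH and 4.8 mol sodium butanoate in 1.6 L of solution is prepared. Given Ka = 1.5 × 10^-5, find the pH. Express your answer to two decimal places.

pKa = −log(1.5 × 10^-5) = 4.824
pH = pKa + log([A⁻]/[HA]) = 4.824 + log(4.8/0.78)
pH = 4.824 + (+0.789) = 5.61

pH = 5.61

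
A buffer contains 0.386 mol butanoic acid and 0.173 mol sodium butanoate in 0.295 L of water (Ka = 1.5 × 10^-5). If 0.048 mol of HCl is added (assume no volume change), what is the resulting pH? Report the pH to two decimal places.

Added H+ converts CH3(CH2)2COO- to CH3(CH2)2COOH: CH3(CH2)2COOH → 0.434 mol, CH3(CH2)2COO- → 0.125 mol.
pKa = −log(1.5 × 10^-5) = 4.824
pH = pKa + log([A⁻]/[HA]) = 4.824 + log(0.125/0.434) = 4.824 -0.541

pH = 4.28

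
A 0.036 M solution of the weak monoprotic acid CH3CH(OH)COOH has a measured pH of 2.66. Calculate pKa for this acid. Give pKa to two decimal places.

pKa = 3.85

[H+] = 10^(-2.66) = 2.19 × 10^-3 M
At equilibrium [HA] = 0.036 − 2.19 × 10^-3 = 3.38 × 10^-2 M
Ka = [H+][A-]/[HA] = (2.19 × 10^-3)² / 3.38 × 10^-2 = 1.42 × 10^-4
pKa = -log(1.42 × 10^-4) = 3.85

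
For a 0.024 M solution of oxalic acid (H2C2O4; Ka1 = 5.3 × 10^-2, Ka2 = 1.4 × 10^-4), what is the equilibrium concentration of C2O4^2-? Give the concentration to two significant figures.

First ionization gives [H+] ≈ [HC2O4-] = 1.79 × 10^-2 M.
Second step: Ka2 = [H+][C2O4^2-]/[HC2O4-] ≈ [C2O4^2-] (since [H+] ≈ [HC2O4-]).
So [C2O4^2-] ≈ Ka2.

1.4 × 10^-4 M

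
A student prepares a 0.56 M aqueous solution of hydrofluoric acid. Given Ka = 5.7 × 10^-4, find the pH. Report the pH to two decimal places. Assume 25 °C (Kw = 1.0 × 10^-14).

HF ⇌ F- + H+
From the ICE table, Ka = [H+]²/(0.56 − [H+]) = 5.7 × 10^-4.
Assume [H+] ≪ 0.56: [H+] ≈ √(5.7 × 10^-4 × 0.56) = 1.79 × 10^-2 M
pH = −log[H+] = −log(1.79 × 10^-2) = 1.75

pH = 1.75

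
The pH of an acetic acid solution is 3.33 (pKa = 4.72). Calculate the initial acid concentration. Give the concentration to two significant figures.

C₀ = 1.2 × 10^-2 M

[H+] = 10^(-3.33) = 4.68 × 10^-4 M = x
Ka = 10^(−4.72) = 1.91 × 10^-5
Ka = x²/(C₀ − x) ⇒ C₀ = x + x²/Ka
C₀ = 4.68 × 10^-4 + (4.68 × 10^-4)²/(1.91 × 10^-5) = 1.19 × 10^-2 M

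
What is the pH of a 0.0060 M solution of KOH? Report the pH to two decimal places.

KOH is a strong base; [OH-] = 0.006 M.
pOH = -log(0.006) = 2.22
pH = 14.00 - 2.22 = 11.78

pH = 11.78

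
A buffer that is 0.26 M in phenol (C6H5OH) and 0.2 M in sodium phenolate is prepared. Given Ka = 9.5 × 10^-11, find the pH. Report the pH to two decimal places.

pKa = −log(9.5 × 10^-11) = 10.022
Using pH = pKa + log([base]/[acid]) with [base]/[acid] = 0.2/0.26:
pH = 10.022 + (-0.114) = 9.91

pH = 9.91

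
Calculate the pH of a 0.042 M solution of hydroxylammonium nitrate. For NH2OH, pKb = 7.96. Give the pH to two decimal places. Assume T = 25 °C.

NH3OH+ is the conjugate acid of the weak base NH2OH.
Kb = 10^(−7.96) = 1.10 × 10^-8
Ka = Kw/Kb = 1.0×10^-14 / 1.10 × 10^-8 = 9.09 × 10^-7
Ka = x²/(0.042 − x) = 9.09 × 10^-7
Assume x ≪ 0.042: x ≈ √(9.09 × 10^-7 × 0.042) = 1.95 × 10^-4 M
Check: 0.47% ionized — well under 5%, approximation valid.
pH = −log(1.95 × 10^-4) = 3.71

pH = 3.71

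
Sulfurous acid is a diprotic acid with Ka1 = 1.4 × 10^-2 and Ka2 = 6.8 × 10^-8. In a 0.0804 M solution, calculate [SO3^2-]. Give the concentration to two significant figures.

6.8 × 10^-8 M

First ionization gives [H+] ≈ [HSO3-] = 2.73 × 10^-2 M.
Second step: Ka2 = [H+][SO3^2-]/[HSO3-] ≈ [SO3^2-] (since [H+] ≈ [HSO3-]).
So [SO3^2-] ≈ Ka2.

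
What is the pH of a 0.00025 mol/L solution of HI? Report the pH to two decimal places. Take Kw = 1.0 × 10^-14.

HI is a strong acid and dissociates completely, so [H+] = 0.00025 M.
pH = -log(0.00025) = 3.60

pH = 3.60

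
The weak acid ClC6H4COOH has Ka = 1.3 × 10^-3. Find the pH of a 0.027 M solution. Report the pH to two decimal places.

pH = 2.27

ClC6H4COOH ⇌ ClC6H4COO- + H+
Ka = [H+]²/(0.027 − [H+]) = 1.3 × 10^-3
[H+] is not negligible relative to C₀; solve [H+]² + 0.0013·[H+] − 3.51e-05 = 0.
[H+] = (−Ka + √(Ka² + 4·Ka·C₀))/2 = 5.31 × 10^-3 M
pH = −log[H+] = −log(5.31 × 10^-3) = 2.27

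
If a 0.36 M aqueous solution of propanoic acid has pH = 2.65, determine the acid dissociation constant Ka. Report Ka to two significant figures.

Ka = 1.4 × 10^-5

[H+] = 10^(-2.65) = 2.24 × 10^-3 M
At equilibrium [HA] = 0.36 − 2.24 × 10^-3 = 3.58 × 10^-1 M
Ka = [H+][A-]/[HA] = (2.24 × 10^-3)² / 3.58 × 10^-1 = 1.4 × 10^-5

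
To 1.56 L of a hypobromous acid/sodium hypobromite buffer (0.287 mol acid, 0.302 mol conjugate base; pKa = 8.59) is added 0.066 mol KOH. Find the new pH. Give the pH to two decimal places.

pH = 8.81

After neutralization: n(HOBr) = 0.221 mol, n(OBr-) = 0.368 mol.
pH = pKa + log([A⁻]/[HA]) = 8.59 + log(0.368/0.221) = 8.59 +0.221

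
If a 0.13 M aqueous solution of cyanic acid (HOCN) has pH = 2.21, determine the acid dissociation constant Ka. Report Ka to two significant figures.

Ka = 3.1 × 10^-4

[H+] = 10^(-2.21) = 6.17 × 10^-3 M
At equilibrium [HA] = 0.13 − 6.17 × 10^-3 = 1.24 × 10^-1 M
Ka = [H+][A-]/[HA] = (6.17 × 10^-3)² / 1.24 × 10^-1 = 3.1 × 10^-4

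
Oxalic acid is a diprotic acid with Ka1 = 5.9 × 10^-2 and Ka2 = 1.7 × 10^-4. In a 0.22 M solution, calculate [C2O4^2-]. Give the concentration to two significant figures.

First ionization gives [H+] ≈ [HC2O4-] = 8.82 × 10^-2 M.
Second step: Ka2 = [H+][C2O4^2-]/[HC2O4-] ≈ [C2O4^2-] (since [H+] ≈ [HC2O4-]).
So [C2O4^2-] ≈ Ka2.

1.7 × 10^-4 M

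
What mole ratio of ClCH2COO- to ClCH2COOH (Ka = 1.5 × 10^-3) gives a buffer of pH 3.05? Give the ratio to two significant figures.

ratio = 1.7

pKa = -log(1.5 × 10^-3) = 2.824
pH = pKa + log(r) ⇒ log(r) = 3.05 − 2.824 = +0.226
r = [ClCH2COO-]/[ClCH2COOH] = 10^(+0.226) = 1.68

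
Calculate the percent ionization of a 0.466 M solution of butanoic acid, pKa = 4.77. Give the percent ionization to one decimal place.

0.6%

CH3(CH2)2COOH ⇌ CH3(CH2)2COO- + H+; let x = [H+] at equilibrium.
Ka = 10^(−4.77) = 1.70 × 10^-5
x ≈ √(Ka·C₀) = √(1.70 × 10^-5 × 0.466) = 2.81 × 10^-3 M
Fraction ionized = 2.81 × 10^-3 / 0.466 = 0.0060 → 0.6%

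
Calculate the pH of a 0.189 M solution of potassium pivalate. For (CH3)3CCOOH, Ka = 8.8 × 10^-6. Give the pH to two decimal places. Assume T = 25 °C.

pH = 9.17

(CH3)3CCOO- is the conjugate base of the weak acid (CH3)3CCOOH.
Kb = Kw/Ka = 1.0×10^-14 / 8.8 × 10^-6 = 1.14 × 10^-9
Kb = [OH-]²/(0.189 − [OH-]) = 1.14 × 10^-9
Since Kb ≪ C₀, [OH-] ≈ √(Kb·C₀) = 1.47 × 10^-5 M.
Check: 0.0078% ionized — well under 5%, approximation valid.
pOH = −log(1.47 × 10^-5) = 4.83; pH = 14.00 − 4.83 = 9.17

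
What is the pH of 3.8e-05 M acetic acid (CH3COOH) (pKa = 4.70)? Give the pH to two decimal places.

pH = 4.71

CH3COOH ⇌ CH3COO- + H+
Ka = 10^(−4.70) = 2.00 × 10^-5
From the ICE table, Ka = x²/(3.8e-05 − x) = 2.00 × 10^-5.
Here C₀/Ka ≈ 1.9, so the small-x approximation fails. Use the quadratic:
x = (−Ka + √(Ka² + 4·Ka·C₀))/2 = 1.93 × 10^-5 M
pH = −log(1.93 × 10^-5) = 4.71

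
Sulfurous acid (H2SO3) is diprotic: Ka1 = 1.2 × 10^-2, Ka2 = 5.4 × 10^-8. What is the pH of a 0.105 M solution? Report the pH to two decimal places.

pH = 1.52

Since Ka1 ≫ Ka2, the first ionization dominates [H+].
Ka1 = x²/(0.105 − x) = 1.2 × 10^-2
Solving the quadratic: x = (−Ka1 + √(Ka1² + 4·Ka1·C₀))/2 = 3.00 × 10^-2 M
pH = −log(3.00 × 10^-2) = 1.52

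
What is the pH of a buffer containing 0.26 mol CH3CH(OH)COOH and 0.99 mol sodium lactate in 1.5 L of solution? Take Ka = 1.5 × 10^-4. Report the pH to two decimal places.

pKa = −log(1.5 × 10^-4) = 3.824
pH = pKa + log([A⁻]/[HA]) = 3.824 + log(0.99/0.26)
pH = 3.824 + (+0.581) = 4.40

pH = 4.40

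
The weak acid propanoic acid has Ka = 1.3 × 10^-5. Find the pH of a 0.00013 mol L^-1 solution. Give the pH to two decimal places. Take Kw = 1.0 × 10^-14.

pH = 4.45

CH3CH2COOH ⇌ CH3CH2COO- + H+
Ka = [H+]²/(0.00013 − [H+]) = 1.3 × 10^-5
The 5% rule fails; solving [H+]² + Ka·[H+] − Ka·C₀ = 0 exactly:
[H+] = [−1.3e-05 + √(1.3e-05² + 6.76e-09)]/2 = 3.51 × 10^-5 M
pH = −log(3.51 × 10^-5) = 4.45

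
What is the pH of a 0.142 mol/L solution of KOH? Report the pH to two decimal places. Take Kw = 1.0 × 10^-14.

pH = 13.15

KOH is a strong base; [OH-] = 0.142 M.
pOH = -log(0.142) = 0.85
pH = 14.00 - 0.85 = 13.15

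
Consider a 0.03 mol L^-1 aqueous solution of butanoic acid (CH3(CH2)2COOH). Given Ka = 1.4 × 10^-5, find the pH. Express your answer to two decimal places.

pH = 3.19

CH3(CH2)2COOH ⇌ CH3(CH2)2COO- + H+
Ka = x²/(0.03 − x) = 1.4 × 10^-5
Neglecting x in the denominator: x = √(1.4 × 10^-5 × 0.03) = 6.48 × 10^-4 M
pH = −log[H+] = −log(6.48 × 10^-4) = 3.19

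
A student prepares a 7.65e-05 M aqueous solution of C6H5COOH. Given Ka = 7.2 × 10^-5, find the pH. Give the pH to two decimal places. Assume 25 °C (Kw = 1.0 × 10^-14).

pH = 4.33

C6H5COOH ⇌ C6H5COO- + H+
Let x = [H+] at equilibrium. Ka = x²/(7.65e-05 − x).
The 5% rule fails; solving x² + Ka·x − Ka·C₀ = 0 exactly:
x = [−7.2e-05 + √(7.2e-05² + 2.2e-08)]/2 = 4.65 × 10^-5 M
pH = −log(4.65 × 10^-5) = 4.33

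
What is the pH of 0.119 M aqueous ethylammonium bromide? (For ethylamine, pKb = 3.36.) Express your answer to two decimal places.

C2H5NH3+ is the conjugate acid of the weak base C2H5NH2.
Kb = 10^(−3.36) = 4.37 × 10^-4
Ka = Kw/Kb = 1.0×10^-14 / 4.37 × 10^-4 = 2.29 × 10^-11
Let x = [H+] at equilibrium. Ka = x²/(0.119 − x).
Neglecting x in the denominator: x = √(2.29 × 10^-11 × 0.119) = 1.65 × 10^-6 M
pH = −log[H+] = −log(1.65 × 10^-6) = 5.78

pH = 5.78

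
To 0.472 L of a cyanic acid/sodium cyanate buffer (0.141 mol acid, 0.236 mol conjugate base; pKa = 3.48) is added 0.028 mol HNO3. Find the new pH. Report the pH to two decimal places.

Added H+ converts OCN- to HOCN: HOCN → 0.169 mol, OCN- → 0.208 mol.
Henderson–Hasselbalch with mole ratio 0.208/0.169: pH = 3.48 + (+0.090)

pH = 3.57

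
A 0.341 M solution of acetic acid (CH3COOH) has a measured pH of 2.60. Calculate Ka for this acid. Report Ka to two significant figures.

Ka = 1.9 × 10^-5

[H+] = 10^(-2.60) = 2.51 × 10^-3 M
At equilibrium [HA] = 0.341 − 2.51 × 10^-3 = 3.38 × 10^-1 M
Ka = [H+][A-]/[HA] = (2.51 × 10^-3)² / 3.38 × 10^-1 = 1.9 × 10^-5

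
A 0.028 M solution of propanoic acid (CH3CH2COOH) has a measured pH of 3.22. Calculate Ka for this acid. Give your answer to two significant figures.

Ka = 1.3 × 10^-5

[H+] = 10^(-3.22) = 6.03 × 10^-4 M
At equilibrium [HA] = 0.028 − 6.03 × 10^-4 = 2.74 × 10^-2 M
Ka = [H+][A-]/[HA] = (6.03 × 10^-4)² / 2.74 × 10^-2 = 1.3 × 10^-5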